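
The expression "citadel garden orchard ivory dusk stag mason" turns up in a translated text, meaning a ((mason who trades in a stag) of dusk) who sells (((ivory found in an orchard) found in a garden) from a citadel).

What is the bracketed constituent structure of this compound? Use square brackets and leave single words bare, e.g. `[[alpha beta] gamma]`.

At the top level: head "mason" (specifically "dusk stag mason"); modifier "citadel garden orchard ivory".
Inside "citadel garden orchard ivory": head "ivory" (specifically "garden orchard ivory"), modifier "citadel".
Inside "garden orchard ivory": head "ivory" (specifically "orchard ivory"), modifier "garden".
Inside "orchard ivory": head "ivory", modifier "orchard".
Inside "dusk stag mason": head "mason" (specifically "stag mason"), modifier "dusk".
Inside "stag mason": head "mason", modifier "stag".
So the structure is [[citadel [garden [orchard ivory]]] [dusk [stag mason]]].

[[citadel [garden [orchard ivory]]] [dusk [stag mason]]]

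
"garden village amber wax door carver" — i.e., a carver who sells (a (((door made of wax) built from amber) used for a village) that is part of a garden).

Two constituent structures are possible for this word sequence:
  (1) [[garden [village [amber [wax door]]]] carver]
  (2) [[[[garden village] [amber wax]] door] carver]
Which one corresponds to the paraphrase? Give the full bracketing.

[[garden [village [amber [wax door]]]] carver]

The paraphrase's head is the "carver" part ("carver"); its modifier is "garden village amber wax door".
That top-level split, carried through the inner groups, gives [[garden [village [amber [wax door]]]] carver].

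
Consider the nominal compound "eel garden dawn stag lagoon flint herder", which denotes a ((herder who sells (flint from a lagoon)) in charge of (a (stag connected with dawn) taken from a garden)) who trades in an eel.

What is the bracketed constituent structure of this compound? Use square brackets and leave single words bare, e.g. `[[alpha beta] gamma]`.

Whole compound: head "herder" (specifically "garden dawn stag lagoon flint herder"), modifier "eel".
Inside "garden dawn stag lagoon flint herder": head "herder" (specifically "lagoon flint herder"), modifier "garden dawn stag".
Inside "garden dawn stag": head "stag" (specifically "dawn stag"), modifier "garden".
Inside "dawn stag": head "stag", modifier "dawn".
Inside "lagoon flint herder": head "herder", modifier "lagoon flint".
Inside "lagoon flint": head "flint", modifier "lagoon".
Assembled: [eel [[garden [dawn stag]] [[lagoon flint] herder]]].

[eel [[garden [dawn stag]] [[lagoon flint] herder]]]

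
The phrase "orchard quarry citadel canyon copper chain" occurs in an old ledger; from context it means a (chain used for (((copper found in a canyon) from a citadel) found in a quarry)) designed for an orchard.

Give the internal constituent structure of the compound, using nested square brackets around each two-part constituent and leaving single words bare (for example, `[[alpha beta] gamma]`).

At the top level: head "chain" (specifically "quarry citadel canyon copper chain"); modifier "orchard".
Inside "quarry citadel canyon copper chain": head "chain", modifier "quarry citadel canyon copper".
Inside "quarry citadel canyon copper": head "copper" (specifically "citadel canyon copper"), modifier "quarry".
Inside "citadel canyon copper": head "copper" (specifically "canyon copper"), modifier "citadel".
Inside "canyon copper": head "copper", modifier "canyon".
Assembled: [orchard [[quarry [citadel [canyon copper]]] chain]].

[orchard [[quarry [citadel [canyon copper]]] chain]]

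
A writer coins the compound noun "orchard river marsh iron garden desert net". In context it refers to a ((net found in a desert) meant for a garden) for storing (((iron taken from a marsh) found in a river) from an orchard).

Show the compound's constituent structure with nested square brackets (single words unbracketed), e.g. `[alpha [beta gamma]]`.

Whole compound: head "net" (specifically "garden desert net"), modifier "orchard river marsh iron".
Within "orchard river marsh iron", the head is "iron" (specifically "river marsh iron") and the modifier is "orchard".
Within "river marsh iron", the head is "iron" (specifically "marsh iron") and the modifier is "river".
Within "marsh iron", the head is "iron" and the modifier is "marsh".
Within "garden desert net", the head is "net" (specifically "desert net") and the modifier is "garden".
Within "desert net", the head is "net" and the modifier is "desert".
Assembled: [[orchard [river [marsh iron]]] [garden [desert net]]].

[[orchard [river [marsh iron]]] [garden [desert net]]]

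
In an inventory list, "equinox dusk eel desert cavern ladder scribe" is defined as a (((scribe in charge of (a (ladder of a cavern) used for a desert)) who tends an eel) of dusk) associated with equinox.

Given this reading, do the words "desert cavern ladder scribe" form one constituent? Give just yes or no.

yes

The paraphrase groups the words so that "desert cavern ladder scribe" is one unit: it corresponds to a single parenthesized sub-phrase.
The full structure is [equinox [dusk [eel [[desert [cavern ladder]] scribe]]]], in which [desert cavern ladder scribe] is a constituent.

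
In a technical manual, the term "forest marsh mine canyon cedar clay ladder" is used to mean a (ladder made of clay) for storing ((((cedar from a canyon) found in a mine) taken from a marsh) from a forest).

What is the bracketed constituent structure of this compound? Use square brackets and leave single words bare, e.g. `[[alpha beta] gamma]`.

Overall it is a kind of ladder (specifically "clay ladder"); the modifier is "forest marsh mine canyon cedar".
Within "forest marsh mine canyon cedar", the head is "cedar" (specifically "marsh mine canyon cedar") and the modifier is "forest".
Within "marsh mine canyon cedar", the head is "cedar" (specifically "mine canyon cedar") and the modifier is "marsh".
Within "mine canyon cedar", the head is "cedar" (specifically "canyon cedar") and the modifier is "mine".
Within "canyon cedar", the head is "cedar" and the modifier is "canyon".
Within "clay ladder", the head is "ladder" and the modifier is "clay".
Assembled: [[forest [marsh [mine [canyon cedar]]]] [clay ladder]].

[[forest [marsh [mine [canyon cedar]]]] [clay ladder]]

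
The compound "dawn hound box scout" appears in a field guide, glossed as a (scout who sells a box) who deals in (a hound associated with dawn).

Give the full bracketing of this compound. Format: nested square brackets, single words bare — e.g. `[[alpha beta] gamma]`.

Overall it is a kind of scout (specifically "box scout"); the modifier is "dawn hound".
Inside "dawn hound": head "hound", modifier "dawn".
Inside "box scout": head "scout", modifier "box".
Putting it together: [[dawn hound] [box scout]].

[[dawn hound] [box scout]]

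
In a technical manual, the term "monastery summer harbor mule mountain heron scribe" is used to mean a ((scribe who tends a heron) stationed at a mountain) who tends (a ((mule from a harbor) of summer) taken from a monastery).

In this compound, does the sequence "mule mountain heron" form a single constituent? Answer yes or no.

The top-level split is [monastery summer harbor mule] [mountain heron scribe]; the full structure is [[monastery [summer [harbor mule]]] [mountain [heron scribe]]].
"mule mountain heron" straddles a constituent boundary, so it is not a single unit.

no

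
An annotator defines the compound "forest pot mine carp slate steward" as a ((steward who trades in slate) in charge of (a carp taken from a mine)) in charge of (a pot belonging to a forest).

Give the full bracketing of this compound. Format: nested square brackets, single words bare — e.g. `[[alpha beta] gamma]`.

[[forest pot] [[mine carp] [slate steward]]]

The outermost head in the paraphrase is "steward" (specifically "mine carp slate steward"), modified by "forest pot".
Inside "forest pot": head "pot", modifier "forest".
Inside "mine carp slate steward": head "steward" (specifically "slate steward"), modifier "mine carp".
Inside "mine carp": head "carp", modifier "mine".
Inside "slate steward": head "steward", modifier "slate".
So the structure is [[forest pot] [[mine carp] [slate steward]]].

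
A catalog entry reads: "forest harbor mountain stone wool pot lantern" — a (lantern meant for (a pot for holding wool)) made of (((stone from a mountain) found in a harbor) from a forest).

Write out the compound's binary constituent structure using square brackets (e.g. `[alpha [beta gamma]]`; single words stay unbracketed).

[[forest [harbor [mountain stone]]] [[wool pot] lantern]]

At the top level: head "lantern" (specifically "wool pot lantern"); modifier "forest harbor mountain stone".
Within "forest harbor mountain stone", the head is "stone" (specifically "harbor mountain stone") and the modifier is "forest".
Within "harbor mountain stone", the head is "stone" (specifically "mountain stone") and the modifier is "harbor".
Within "mountain stone", the head is "stone" and the modifier is "mountain".
Within "wool pot lantern", the head is "lantern" and the modifier is "wool pot".
Within "wool pot", the head is "pot" and the modifier is "wool".
Putting it together: [[forest [harbor [mountain stone]]] [[wool pot] lantern]].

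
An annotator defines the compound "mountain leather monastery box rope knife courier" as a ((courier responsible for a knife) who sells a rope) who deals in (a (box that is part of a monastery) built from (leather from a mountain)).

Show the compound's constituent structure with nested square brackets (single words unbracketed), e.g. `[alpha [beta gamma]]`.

[[[mountain leather] [monastery box]] [rope [knife courier]]]

The outermost head in the paraphrase is "courier" (specifically "rope knife courier"), modified by "mountain leather monastery box".
Inside "mountain leather monastery box": head "box" (specifically "monastery box"), modifier "mountain leather".
Inside "mountain leather": head "leather", modifier "mountain".
Inside "monastery box": head "box", modifier "monastery".
Inside "rope knife courier": head "courier" (specifically "knife courier"), modifier "rope".
Inside "knife courier": head "courier", modifier "knife".
So the structure is [[[mountain leather] [monastery box]] [rope [knife courier]]].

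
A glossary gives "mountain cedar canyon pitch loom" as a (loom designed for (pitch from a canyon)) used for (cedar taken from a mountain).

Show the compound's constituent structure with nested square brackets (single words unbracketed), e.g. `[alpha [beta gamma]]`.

[[mountain cedar] [[canyon pitch] loom]]

The outermost head in the paraphrase is "loom" (specifically "canyon pitch loom"), modified by "mountain cedar".
Inside "mountain cedar": head "cedar", modifier "mountain".
Inside "canyon pitch loom": head "loom", modifier "canyon pitch".
Inside "canyon pitch": head "pitch", modifier "canyon".
Assembled: [[mountain cedar] [[canyon pitch] loom]].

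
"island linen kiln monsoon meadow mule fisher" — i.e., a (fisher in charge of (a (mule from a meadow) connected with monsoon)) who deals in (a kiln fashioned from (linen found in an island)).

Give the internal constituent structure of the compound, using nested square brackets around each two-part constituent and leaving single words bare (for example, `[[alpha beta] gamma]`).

[[[island linen] kiln] [[monsoon [meadow mule]] fisher]]

Overall it is a kind of fisher (specifically "monsoon meadow mule fisher"); the modifier is "island linen kiln".
Within "island linen kiln", the head is "kiln" and the modifier is "island linen".
Within "island linen", the head is "linen" and the modifier is "island".
Within "monsoon meadow mule fisher", the head is "fisher" and the modifier is "monsoon meadow mule".
Within "monsoon meadow mule", the head is "mule" (specifically "meadow mule") and the modifier is "monsoon".
Within "meadow mule", the head is "mule" and the modifier is "meadow".
Assembled: [[[island linen] kiln] [[monsoon [meadow mule]] fisher]].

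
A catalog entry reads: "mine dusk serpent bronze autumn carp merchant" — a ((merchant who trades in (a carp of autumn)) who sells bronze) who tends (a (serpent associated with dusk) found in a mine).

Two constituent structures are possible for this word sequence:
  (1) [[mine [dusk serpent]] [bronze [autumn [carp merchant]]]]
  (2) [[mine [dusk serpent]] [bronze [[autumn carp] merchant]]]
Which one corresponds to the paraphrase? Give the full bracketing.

[[mine [dusk serpent]] [bronze [[autumn carp] merchant]]]

The paraphrase's head is the "merchant" part ("bronze autumn carp merchant"); its modifier is "mine dusk serpent".
That top-level split, carried through the inner groups, gives [[mine [dusk serpent]] [bronze [[autumn carp] merchant]]].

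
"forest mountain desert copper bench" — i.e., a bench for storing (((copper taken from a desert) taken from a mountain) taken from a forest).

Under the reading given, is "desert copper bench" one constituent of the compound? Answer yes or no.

The top-level split is [forest mountain desert copper] [bench]; the full structure is [[forest [mountain [desert copper]]] bench].
"desert copper bench" straddles a constituent boundary, so it is not a single unit.

no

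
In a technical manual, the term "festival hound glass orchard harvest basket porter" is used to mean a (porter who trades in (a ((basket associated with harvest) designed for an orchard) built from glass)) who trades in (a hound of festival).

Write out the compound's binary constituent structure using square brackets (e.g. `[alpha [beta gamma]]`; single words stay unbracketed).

[[festival hound] [[glass [orchard [harvest basket]]] porter]]

At the top level: head "porter" (specifically "glass orchard harvest basket porter"); modifier "festival hound".
"festival hound" → head "hound", modifier "festival".
"glass orchard harvest basket porter" → head "porter", modifier "glass orchard harvest basket".
"glass orchard harvest basket" → head "basket" (specifically "orchard harvest basket"), modifier "glass".
"orchard harvest basket" → head "basket" (specifically "harvest basket"), modifier "orchard".
"harvest basket" → head "basket", modifier "harvest".
Putting it together: [[festival hound] [[glass [orchard [harvest basket]]] porter]].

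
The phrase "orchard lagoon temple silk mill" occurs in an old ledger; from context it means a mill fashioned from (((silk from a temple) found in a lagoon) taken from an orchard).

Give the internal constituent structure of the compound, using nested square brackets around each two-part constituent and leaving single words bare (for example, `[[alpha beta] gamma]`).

[[orchard [lagoon [temple silk]]] mill]

Overall it is a kind of mill; the modifier is "orchard lagoon temple silk".
"orchard lagoon temple silk" → head "silk" (specifically "lagoon temple silk"), modifier "orchard".
"lagoon temple silk" → head "silk" (specifically "temple silk"), modifier "lagoon".
"temple silk" → head "silk", modifier "temple".
Assembled: [[orchard [lagoon [temple silk]]] mill].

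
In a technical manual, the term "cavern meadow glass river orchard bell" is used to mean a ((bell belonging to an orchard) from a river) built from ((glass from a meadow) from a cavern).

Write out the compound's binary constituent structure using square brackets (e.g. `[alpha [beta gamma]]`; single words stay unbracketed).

[[cavern [meadow glass]] [river [orchard bell]]]

Overall it is a kind of bell (specifically "river orchard bell"); the modifier is "cavern meadow glass".
Within "cavern meadow glass", the head is "glass" (specifically "meadow glass") and the modifier is "cavern".
Within "meadow glass", the head is "glass" and the modifier is "meadow".
Within "river orchard bell", the head is "bell" (specifically "orchard bell") and the modifier is "river".
Within "orchard bell", the head is "bell" and the modifier is "orchard".
Assembled: [[cavern [meadow glass]] [river [orchard bell]]].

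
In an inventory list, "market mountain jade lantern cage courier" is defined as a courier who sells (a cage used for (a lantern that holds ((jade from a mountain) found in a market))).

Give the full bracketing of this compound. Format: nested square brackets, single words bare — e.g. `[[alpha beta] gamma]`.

[[[[market [mountain jade]] lantern] cage] courier]

The outermost head in the paraphrase is "courier", modified by "market mountain jade lantern cage".
Within "market mountain jade lantern cage", the head is "cage" and the modifier is "market mountain jade lantern".
Within "market mountain jade lantern", the head is "lantern" and the modifier is "market mountain jade".
Within "market mountain jade", the head is "jade" (specifically "mountain jade") and the modifier is "market".
Within "mountain jade", the head is "jade" and the modifier is "mountain".
Assembled: [[[[market [mountain jade]] lantern] cage] courier].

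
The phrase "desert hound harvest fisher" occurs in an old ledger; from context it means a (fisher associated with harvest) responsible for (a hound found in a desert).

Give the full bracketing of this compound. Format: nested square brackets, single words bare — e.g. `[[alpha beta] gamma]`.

Overall it is a kind of fisher (specifically "harvest fisher"); the modifier is "desert hound".
Inside "desert hound": head "hound", modifier "desert".
Inside "harvest fisher": head "fisher", modifier "harvest".
Putting it together: [[desert hound] [harvest fisher]].

[[desert hound] [harvest fisher]]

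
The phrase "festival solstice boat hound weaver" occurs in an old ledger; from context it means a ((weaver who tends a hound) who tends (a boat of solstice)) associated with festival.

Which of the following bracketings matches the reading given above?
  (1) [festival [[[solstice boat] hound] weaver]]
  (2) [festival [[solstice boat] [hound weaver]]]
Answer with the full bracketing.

The paraphrase's head is the "weaver" part ("solstice boat hound weaver"); its modifier is "festival".
That top-level split, carried through the inner groups, gives [festival [[solstice boat] [hound weaver]]].

[festival [[solstice boat] [hound weaver]]]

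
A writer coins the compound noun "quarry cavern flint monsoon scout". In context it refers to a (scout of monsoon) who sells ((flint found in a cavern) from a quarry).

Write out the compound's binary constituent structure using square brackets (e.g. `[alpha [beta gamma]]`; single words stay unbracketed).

Whole compound: head "scout" (specifically "monsoon scout"), modifier "quarry cavern flint".
Inside "quarry cavern flint": head "flint" (specifically "cavern flint"), modifier "quarry".
Inside "cavern flint": head "flint", modifier "cavern".
Inside "monsoon scout": head "scout", modifier "monsoon".
Putting it together: [[quarry [cavern flint]] [monsoon scout]].

[[quarry [cavern flint]] [monsoon scout]]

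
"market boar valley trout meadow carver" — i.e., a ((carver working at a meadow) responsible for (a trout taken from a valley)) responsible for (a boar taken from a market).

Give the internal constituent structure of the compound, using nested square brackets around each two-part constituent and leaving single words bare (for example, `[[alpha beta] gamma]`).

[[market boar] [[valley trout] [meadow carver]]]

The outermost head in the paraphrase is "carver" (specifically "valley trout meadow carver"), modified by "market boar".
"market boar" → head "boar", modifier "market".
"valley trout meadow carver" → head "carver" (specifically "meadow carver"), modifier "valley trout".
"valley trout" → head "trout", modifier "valley".
"meadow carver" → head "carver", modifier "meadow".
So the structure is [[market boar] [[valley trout] [meadow carver]]].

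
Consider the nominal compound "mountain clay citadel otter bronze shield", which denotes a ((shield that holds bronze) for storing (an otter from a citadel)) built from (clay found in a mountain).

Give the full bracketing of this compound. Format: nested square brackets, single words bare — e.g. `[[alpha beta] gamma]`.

The outermost head in the paraphrase is "shield" (specifically "citadel otter bronze shield"), modified by "mountain clay".
Within "mountain clay", the head is "clay" and the modifier is "mountain".
Within "citadel otter bronze shield", the head is "shield" (specifically "bronze shield") and the modifier is "citadel otter".
Within "citadel otter", the head is "otter" and the modifier is "citadel".
Within "bronze shield", the head is "shield" and the modifier is "bronze".
Assembled: [[mountain clay] [[citadel otter] [bronze shield]]].

[[mountain clay] [[citadel otter] [bronze shield]]]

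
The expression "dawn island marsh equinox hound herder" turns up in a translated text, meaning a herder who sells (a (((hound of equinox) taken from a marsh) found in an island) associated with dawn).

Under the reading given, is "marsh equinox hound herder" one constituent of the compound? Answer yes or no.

The top-level split is [dawn island marsh equinox hound] [herder]; the full structure is [[dawn [island [marsh [equinox hound]]]] herder].
"marsh equinox hound herder" straddles a constituent boundary, so it is not a single unit.

no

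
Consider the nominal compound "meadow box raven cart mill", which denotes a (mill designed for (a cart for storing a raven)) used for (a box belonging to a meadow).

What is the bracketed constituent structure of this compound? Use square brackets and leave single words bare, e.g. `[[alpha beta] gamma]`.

Overall it is a kind of mill (specifically "raven cart mill"); the modifier is "meadow box".
"meadow box" → head "box", modifier "meadow".
"raven cart mill" → head "mill", modifier "raven cart".
"raven cart" → head "cart", modifier "raven".
Assembled: [[meadow box] [[raven cart] mill]].

[[meadow box] [[raven cart] mill]]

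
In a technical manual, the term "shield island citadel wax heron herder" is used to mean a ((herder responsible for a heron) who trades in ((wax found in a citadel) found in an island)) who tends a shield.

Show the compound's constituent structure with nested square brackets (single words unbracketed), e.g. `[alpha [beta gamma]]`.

Overall it is a kind of herder (specifically "island citadel wax heron herder"); the modifier is "shield".
"island citadel wax heron herder" → head "herder" (specifically "heron herder"), modifier "island citadel wax".
"island citadel wax" → head "wax" (specifically "citadel wax"), modifier "island".
"citadel wax" → head "wax", modifier "citadel".
"heron herder" → head "herder", modifier "heron".
So the structure is [shield [[island [citadel wax]] [heron herder]]].

[shield [[island [citadel wax]] [heron herder]]]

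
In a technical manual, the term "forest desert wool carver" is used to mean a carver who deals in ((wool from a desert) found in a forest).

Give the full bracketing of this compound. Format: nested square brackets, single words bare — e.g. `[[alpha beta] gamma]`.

[[forest [desert wool]] carver]

At the top level: head "carver"; modifier "forest desert wool".
Within "forest desert wool", the head is "wool" (specifically "desert wool") and the modifier is "forest".
Within "desert wool", the head is "wool" and the modifier is "desert".
Assembled: [[forest [desert wool]] carver].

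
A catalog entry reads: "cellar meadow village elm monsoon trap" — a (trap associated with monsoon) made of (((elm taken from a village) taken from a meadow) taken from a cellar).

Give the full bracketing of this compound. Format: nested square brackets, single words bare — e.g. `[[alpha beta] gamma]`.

[[cellar [meadow [village elm]]] [monsoon trap]]

Whole compound: head "trap" (specifically "monsoon trap"), modifier "cellar meadow village elm".
Within "cellar meadow village elm", the head is "elm" (specifically "meadow village elm") and the modifier is "cellar".
Within "meadow village elm", the head is "elm" (specifically "village elm") and the modifier is "meadow".
Within "village elm", the head is "elm" and the modifier is "village".
Within "monsoon trap", the head is "trap" and the modifier is "monsoon".
Putting it together: [[cellar [meadow [village elm]]] [monsoon trap]].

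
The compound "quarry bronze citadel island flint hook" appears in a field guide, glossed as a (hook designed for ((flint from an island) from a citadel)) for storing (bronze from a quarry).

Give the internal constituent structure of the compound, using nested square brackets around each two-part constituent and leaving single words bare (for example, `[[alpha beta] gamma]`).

Whole compound: head "hook" (specifically "citadel island flint hook"), modifier "quarry bronze".
Inside "quarry bronze": head "bronze", modifier "quarry".
Inside "citadel island flint hook": head "hook", modifier "citadel island flint".
Inside "citadel island flint": head "flint" (specifically "island flint"), modifier "citadel".
Inside "island flint": head "flint", modifier "island".
Putting it together: [[quarry bronze] [[citadel [island flint]] hook]].

[[quarry bronze] [[citadel [island flint]] hook]]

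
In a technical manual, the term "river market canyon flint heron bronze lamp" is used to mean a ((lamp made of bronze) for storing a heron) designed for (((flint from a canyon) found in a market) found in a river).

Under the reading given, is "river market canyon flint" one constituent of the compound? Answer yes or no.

The paraphrase groups the words so that "river market canyon flint" is one unit: it corresponds to a single parenthesized sub-phrase.
The full structure is [[river [market [canyon flint]]] [heron [bronze lamp]]], in which [river market canyon flint] is a constituent.

yes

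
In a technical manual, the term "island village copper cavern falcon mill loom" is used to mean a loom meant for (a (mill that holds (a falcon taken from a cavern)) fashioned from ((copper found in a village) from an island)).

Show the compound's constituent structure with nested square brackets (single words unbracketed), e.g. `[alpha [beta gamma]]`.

[[[island [village copper]] [[cavern falcon] mill]] loom]

Whole compound: head "loom", modifier "island village copper cavern falcon mill".
"island village copper cavern falcon mill" → head "mill" (specifically "cavern falcon mill"), modifier "island village copper".
"island village copper" → head "copper" (specifically "village copper"), modifier "island".
"village copper" → head "copper", modifier "village".
"cavern falcon mill" → head "mill", modifier "cavern falcon".
"cavern falcon" → head "falcon", modifier "cavern".
Putting it together: [[[island [village copper]] [[cavern falcon] mill]] loom].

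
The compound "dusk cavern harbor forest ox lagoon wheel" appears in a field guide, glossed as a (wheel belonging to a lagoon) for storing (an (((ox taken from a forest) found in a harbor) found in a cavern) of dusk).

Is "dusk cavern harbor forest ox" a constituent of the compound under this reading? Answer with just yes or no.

The paraphrase groups the words so that "dusk cavern harbor forest ox" is one unit: it corresponds to a single parenthesized sub-phrase.
The full structure is [[dusk [cavern [harbor [forest ox]]]] [lagoon wheel]], in which [dusk cavern harbor forest ox] is a constituent.

yes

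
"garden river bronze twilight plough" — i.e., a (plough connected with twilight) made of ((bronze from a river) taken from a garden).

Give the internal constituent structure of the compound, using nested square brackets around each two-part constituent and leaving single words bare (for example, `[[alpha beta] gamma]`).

Overall it is a kind of plough (specifically "twilight plough"); the modifier is "garden river bronze".
Inside "garden river bronze": head "bronze" (specifically "river bronze"), modifier "garden".
Inside "river bronze": head "bronze", modifier "river".
Inside "twilight plough": head "plough", modifier "twilight".
So the structure is [[garden [river bronze]] [twilight plough]].

[[garden [river bronze]] [twilight plough]]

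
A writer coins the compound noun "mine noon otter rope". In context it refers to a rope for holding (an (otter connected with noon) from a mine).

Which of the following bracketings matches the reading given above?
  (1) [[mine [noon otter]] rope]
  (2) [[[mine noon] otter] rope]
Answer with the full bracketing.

[[mine [noon otter]] rope]

The paraphrase's head is the "rope" part ("rope"); its modifier is "mine noon otter".
That top-level split, carried through the inner groups, gives [[mine [noon otter]] rope].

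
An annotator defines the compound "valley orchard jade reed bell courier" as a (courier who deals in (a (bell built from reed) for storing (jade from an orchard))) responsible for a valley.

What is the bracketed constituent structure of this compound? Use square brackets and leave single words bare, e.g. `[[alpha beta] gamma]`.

The outermost head in the paraphrase is "courier" (specifically "orchard jade reed bell courier"), modified by "valley".
Within "orchard jade reed bell courier", the head is "courier" and the modifier is "orchard jade reed bell".
Within "orchard jade reed bell", the head is "bell" (specifically "reed bell") and the modifier is "orchard jade".
Within "orchard jade", the head is "jade" and the modifier is "orchard".
Within "reed bell", the head is "bell" and the modifier is "reed".
Assembled: [valley [[[orchard jade] [reed bell]] courier]].

[valley [[[orchard jade] [reed bell]] courier]]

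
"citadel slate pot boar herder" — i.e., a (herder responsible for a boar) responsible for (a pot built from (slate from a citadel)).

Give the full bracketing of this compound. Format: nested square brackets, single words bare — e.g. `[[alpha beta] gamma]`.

[[[citadel slate] pot] [boar herder]]

The outermost head in the paraphrase is "herder" (specifically "boar herder"), modified by "citadel slate pot".
Within "citadel slate pot", the head is "pot" and the modifier is "citadel slate".
Within "citadel slate", the head is "slate" and the modifier is "citadel".
Within "boar herder", the head is "herder" and the modifier is "boar".
Assembled: [[[citadel slate] pot] [boar herder]].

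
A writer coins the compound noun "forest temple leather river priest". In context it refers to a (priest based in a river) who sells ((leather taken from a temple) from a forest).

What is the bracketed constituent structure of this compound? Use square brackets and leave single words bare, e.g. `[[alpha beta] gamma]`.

[[forest [temple leather]] [river priest]]

Overall it is a kind of priest (specifically "river priest"); the modifier is "forest temple leather".
"forest temple leather" → head "leather" (specifically "temple leather"), modifier "forest".
"temple leather" → head "leather", modifier "temple".
"river priest" → head "priest", modifier "river".
Assembled: [[forest [temple leather]] [river priest]].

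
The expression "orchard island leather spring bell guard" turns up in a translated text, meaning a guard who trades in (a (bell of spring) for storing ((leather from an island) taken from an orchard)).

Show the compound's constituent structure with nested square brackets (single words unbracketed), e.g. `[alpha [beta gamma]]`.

Whole compound: head "guard", modifier "orchard island leather spring bell".
"orchard island leather spring bell" → head "bell" (specifically "spring bell"), modifier "orchard island leather".
"orchard island leather" → head "leather" (specifically "island leather"), modifier "orchard".
"island leather" → head "leather", modifier "island".
"spring bell" → head "bell", modifier "spring".
Assembled: [[[orchard [island leather]] [spring bell]] guard].

[[[orchard [island leather]] [spring bell]] guard]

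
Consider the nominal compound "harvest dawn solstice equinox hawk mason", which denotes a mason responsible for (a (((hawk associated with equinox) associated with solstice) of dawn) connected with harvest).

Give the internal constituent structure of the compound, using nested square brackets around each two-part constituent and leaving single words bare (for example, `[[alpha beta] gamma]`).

[[harvest [dawn [solstice [equinox hawk]]]] mason]

The outermost head in the paraphrase is "mason", modified by "harvest dawn solstice equinox hawk".
Within "harvest dawn solstice equinox hawk", the head is "hawk" (specifically "dawn solstice equinox hawk") and the modifier is "harvest".
Within "dawn solstice equinox hawk", the head is "hawk" (specifically "solstice equinox hawk") and the modifier is "dawn".
Within "solstice equinox hawk", the head is "hawk" (specifically "equinox hawk") and the modifier is "solstice".
Within "equinox hawk", the head is "hawk" and the modifier is "equinox".
So the structure is [[harvest [dawn [solstice [equinox hawk]]]] mason].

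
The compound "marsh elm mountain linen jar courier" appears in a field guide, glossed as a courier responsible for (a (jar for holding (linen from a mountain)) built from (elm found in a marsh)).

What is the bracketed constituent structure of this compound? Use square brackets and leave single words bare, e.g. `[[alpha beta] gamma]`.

Whole compound: head "courier", modifier "marsh elm mountain linen jar".
"marsh elm mountain linen jar" → head "jar" (specifically "mountain linen jar"), modifier "marsh elm".
"marsh elm" → head "elm", modifier "marsh".
"mountain linen jar" → head "jar", modifier "mountain linen".
"mountain linen" → head "linen", modifier "mountain".
Putting it together: [[[marsh elm] [[mountain linen] jar]] courier].

[[[marsh elm] [[mountain linen] jar]] courier]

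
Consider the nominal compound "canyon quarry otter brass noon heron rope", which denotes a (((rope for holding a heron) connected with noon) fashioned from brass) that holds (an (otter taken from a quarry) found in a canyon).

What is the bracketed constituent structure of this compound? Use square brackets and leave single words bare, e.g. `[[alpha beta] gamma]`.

[[canyon [quarry otter]] [brass [noon [heron rope]]]]

The outermost head in the paraphrase is "rope" (specifically "brass noon heron rope"), modified by "canyon quarry otter".
Within "canyon quarry otter", the head is "otter" (specifically "quarry otter") and the modifier is "canyon".
Within "quarry otter", the head is "otter" and the modifier is "quarry".
Within "brass noon heron rope", the head is "rope" (specifically "noon heron rope") and the modifier is "brass".
Within "noon heron rope", the head is "rope" (specifically "heron rope") and the modifier is "noon".
Within "heron rope", the head is "rope" and the modifier is "heron".
Putting it together: [[canyon [quarry otter]] [brass [noon [heron rope]]]].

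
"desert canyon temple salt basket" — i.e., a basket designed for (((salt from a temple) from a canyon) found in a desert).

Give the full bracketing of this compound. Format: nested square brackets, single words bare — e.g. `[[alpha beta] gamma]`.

At the top level: head "basket"; modifier "desert canyon temple salt".
"desert canyon temple salt" → head "salt" (specifically "canyon temple salt"), modifier "desert".
"canyon temple salt" → head "salt" (specifically "temple salt"), modifier "canyon".
"temple salt" → head "salt", modifier "temple".
Assembled: [[desert [canyon [temple salt]]] basket].

[[desert [canyon [temple salt]]] basket]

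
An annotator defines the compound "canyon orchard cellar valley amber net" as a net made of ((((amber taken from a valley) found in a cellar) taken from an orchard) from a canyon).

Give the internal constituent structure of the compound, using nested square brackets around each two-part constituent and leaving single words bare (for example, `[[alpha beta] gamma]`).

[[canyon [orchard [cellar [valley amber]]]] net]

At the top level: head "net"; modifier "canyon orchard cellar valley amber".
Inside "canyon orchard cellar valley amber": head "amber" (specifically "orchard cellar valley amber"), modifier "canyon".
Inside "orchard cellar valley amber": head "amber" (specifically "cellar valley amber"), modifier "orchard".
Inside "cellar valley amber": head "amber" (specifically "valley amber"), modifier "cellar".
Inside "valley amber": head "amber", modifier "valley".
Putting it together: [[canyon [orchard [cellar [valley amber]]]] net].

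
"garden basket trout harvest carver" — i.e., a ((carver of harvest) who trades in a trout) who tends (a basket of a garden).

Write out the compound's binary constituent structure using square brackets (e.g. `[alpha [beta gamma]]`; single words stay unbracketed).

[[garden basket] [trout [harvest carver]]]

Overall it is a kind of carver (specifically "trout harvest carver"); the modifier is "garden basket".
Inside "garden basket": head "basket", modifier "garden".
Inside "trout harvest carver": head "carver" (specifically "harvest carver"), modifier "trout".
Inside "harvest carver": head "carver", modifier "harvest".
So the structure is [[garden basket] [trout [harvest carver]]].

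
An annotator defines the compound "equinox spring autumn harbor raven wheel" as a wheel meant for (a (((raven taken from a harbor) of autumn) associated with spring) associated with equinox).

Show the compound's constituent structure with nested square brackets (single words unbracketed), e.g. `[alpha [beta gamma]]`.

Overall it is a kind of wheel; the modifier is "equinox spring autumn harbor raven".
Inside "equinox spring autumn harbor raven": head "raven" (specifically "spring autumn harbor raven"), modifier "equinox".
Inside "spring autumn harbor raven": head "raven" (specifically "autumn harbor raven"), modifier "spring".
Inside "autumn harbor raven": head "raven" (specifically "harbor raven"), modifier "autumn".
Inside "harbor raven": head "raven", modifier "harbor".
So the structure is [[equinox [spring [autumn [harbor raven]]]] wheel].

[[equinox [spring [autumn [harbor raven]]]] wheel]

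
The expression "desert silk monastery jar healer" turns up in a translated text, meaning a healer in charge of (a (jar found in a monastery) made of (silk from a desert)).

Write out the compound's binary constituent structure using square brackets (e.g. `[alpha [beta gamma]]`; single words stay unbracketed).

Whole compound: head "healer", modifier "desert silk monastery jar".
Inside "desert silk monastery jar": head "jar" (specifically "monastery jar"), modifier "desert silk".
Inside "desert silk": head "silk", modifier "desert".
Inside "monastery jar": head "jar", modifier "monastery".
Putting it together: [[[desert silk] [monastery jar]] healer].

[[[desert silk] [monastery jar]] healer]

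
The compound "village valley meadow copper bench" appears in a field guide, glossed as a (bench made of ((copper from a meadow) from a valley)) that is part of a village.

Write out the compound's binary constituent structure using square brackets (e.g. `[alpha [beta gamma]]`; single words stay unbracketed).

The outermost head in the paraphrase is "bench" (specifically "valley meadow copper bench"), modified by "village".
Within "valley meadow copper bench", the head is "bench" and the modifier is "valley meadow copper".
Within "valley meadow copper", the head is "copper" (specifically "meadow copper") and the modifier is "valley".
Within "meadow copper", the head is "copper" and the modifier is "meadow".
Putting it together: [village [[valley [meadow copper]] bench]].

[village [[valley [meadow copper]] bench]]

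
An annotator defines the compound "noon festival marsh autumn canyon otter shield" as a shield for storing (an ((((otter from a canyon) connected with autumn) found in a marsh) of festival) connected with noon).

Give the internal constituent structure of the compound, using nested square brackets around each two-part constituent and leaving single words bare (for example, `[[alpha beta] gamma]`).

Whole compound: head "shield", modifier "noon festival marsh autumn canyon otter".
"noon festival marsh autumn canyon otter" → head "otter" (specifically "festival marsh autumn canyon otter"), modifier "noon".
"festival marsh autumn canyon otter" → head "otter" (specifically "marsh autumn canyon otter"), modifier "festival".
"marsh autumn canyon otter" → head "otter" (specifically "autumn canyon otter"), modifier "marsh".
"autumn canyon otter" → head "otter" (specifically "canyon otter"), modifier "autumn".
"canyon otter" → head "otter", modifier "canyon".
Putting it together: [[noon [festival [marsh [autumn [canyon otter]]]]] shield].

[[noon [festival [marsh [autumn [canyon otter]]]]] shield]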